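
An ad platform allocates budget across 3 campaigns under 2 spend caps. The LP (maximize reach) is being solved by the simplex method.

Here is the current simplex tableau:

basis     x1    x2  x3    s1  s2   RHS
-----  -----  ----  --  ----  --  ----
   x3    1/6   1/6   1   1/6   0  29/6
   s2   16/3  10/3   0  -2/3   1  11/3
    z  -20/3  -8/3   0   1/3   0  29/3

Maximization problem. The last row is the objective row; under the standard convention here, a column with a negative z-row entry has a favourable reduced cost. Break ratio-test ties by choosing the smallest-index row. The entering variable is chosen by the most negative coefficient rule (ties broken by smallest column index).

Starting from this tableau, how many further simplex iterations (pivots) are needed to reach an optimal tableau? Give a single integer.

2

pivot: x1 in, s2 out → z = 57/4
pivot: s1 in, x3 out → z = 161/6
No improving column remains; optimal.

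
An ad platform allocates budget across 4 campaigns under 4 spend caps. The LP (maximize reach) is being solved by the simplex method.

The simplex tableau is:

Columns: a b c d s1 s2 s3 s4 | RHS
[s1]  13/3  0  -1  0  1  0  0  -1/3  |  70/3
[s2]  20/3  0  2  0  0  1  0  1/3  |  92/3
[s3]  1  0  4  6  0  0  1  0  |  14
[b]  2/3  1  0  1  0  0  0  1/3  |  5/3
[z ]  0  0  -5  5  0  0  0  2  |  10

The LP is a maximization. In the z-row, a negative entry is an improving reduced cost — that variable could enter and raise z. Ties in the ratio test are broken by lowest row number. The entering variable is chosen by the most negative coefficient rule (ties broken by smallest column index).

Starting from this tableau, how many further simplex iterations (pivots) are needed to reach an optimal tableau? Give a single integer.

pivot: c in, s3 out → z = 55/2
No improving column remains; optimal.

1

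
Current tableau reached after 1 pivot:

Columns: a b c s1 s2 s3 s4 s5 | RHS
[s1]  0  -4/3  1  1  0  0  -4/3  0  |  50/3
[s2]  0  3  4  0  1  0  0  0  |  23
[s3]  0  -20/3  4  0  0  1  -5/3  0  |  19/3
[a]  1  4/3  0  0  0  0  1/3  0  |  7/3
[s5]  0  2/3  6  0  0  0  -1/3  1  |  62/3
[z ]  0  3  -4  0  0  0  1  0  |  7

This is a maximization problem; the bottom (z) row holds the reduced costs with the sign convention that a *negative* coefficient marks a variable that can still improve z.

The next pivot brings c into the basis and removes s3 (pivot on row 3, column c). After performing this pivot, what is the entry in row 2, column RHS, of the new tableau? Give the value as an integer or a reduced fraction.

50/3

Pivot element is row 3, column c: 4.
Normalize row 3: new (row 3, RHS) = (19/3)/4 = 19/12.
row 2 ← row 2 − 4·(new row 3): 23 − 4·(19/12) = 50/3.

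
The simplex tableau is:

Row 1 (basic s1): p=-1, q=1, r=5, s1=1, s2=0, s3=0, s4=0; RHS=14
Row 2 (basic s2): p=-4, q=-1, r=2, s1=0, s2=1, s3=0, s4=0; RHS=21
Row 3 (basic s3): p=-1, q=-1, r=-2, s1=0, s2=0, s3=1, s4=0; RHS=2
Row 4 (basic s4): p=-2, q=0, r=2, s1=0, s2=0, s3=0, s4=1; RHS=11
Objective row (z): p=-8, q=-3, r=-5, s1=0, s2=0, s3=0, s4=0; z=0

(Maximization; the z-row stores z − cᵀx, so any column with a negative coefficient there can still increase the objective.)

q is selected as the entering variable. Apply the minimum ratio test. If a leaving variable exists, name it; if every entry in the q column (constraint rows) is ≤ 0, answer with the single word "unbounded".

s1

Ratios: row 1 (s1): 14/1 = 14; row 2 (s2): entry -1 ≤ 0, skip; row 3 (s3): entry -1 ≤ 0, skip; row 4 (s4): entry 0 ≤ 0, skip.
Minimum ratio is in the s1 row, so s1 leaves.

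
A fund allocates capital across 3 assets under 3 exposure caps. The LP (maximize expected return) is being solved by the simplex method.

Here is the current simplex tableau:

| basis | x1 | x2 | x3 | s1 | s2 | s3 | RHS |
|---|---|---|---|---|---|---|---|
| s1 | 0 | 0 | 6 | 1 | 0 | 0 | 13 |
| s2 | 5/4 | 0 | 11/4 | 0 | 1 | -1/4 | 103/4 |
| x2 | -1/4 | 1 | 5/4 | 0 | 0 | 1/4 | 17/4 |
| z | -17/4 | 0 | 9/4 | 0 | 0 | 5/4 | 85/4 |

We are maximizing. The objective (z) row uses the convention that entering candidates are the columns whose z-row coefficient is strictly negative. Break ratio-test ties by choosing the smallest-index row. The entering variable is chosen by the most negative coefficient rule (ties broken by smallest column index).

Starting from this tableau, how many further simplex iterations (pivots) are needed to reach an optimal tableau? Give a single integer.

1

pivot: x1 in, s2 out → z = 544/5
No improving column remains; optimal.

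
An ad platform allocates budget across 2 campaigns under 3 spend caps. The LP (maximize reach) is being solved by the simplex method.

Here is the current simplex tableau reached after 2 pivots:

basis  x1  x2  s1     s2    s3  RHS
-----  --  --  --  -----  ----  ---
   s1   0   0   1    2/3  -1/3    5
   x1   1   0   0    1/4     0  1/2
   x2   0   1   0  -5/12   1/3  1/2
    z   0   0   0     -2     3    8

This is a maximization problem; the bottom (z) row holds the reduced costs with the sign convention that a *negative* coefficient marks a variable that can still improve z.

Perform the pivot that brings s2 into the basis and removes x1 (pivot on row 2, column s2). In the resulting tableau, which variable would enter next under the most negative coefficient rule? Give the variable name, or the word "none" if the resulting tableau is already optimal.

none

Pivot element 1/4. New z-row = old z-row − (-2)·(row 2/(1/4)).
Updated z-row coefficients: x1: 8, x2: 0, s1: 0, s2: 0, s3: 3.
No coefficient is strictly negative; the tableau after this pivot is optimal.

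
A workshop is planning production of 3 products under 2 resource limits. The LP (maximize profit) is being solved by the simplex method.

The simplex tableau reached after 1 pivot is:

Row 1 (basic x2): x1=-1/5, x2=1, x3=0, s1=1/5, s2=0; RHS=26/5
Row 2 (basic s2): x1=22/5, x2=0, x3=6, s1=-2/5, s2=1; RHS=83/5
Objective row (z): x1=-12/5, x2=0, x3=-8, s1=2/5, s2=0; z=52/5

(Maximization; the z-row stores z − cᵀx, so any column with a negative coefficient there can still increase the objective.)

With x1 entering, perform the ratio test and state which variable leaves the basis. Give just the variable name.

Ratios: row 1 (x2): entry -1/5 ≤ 0, skip; row 2 (s2): (83/5)/(22/5) = 83/22.
Minimum ratio 83/22 is in the s2 row, so s2 leaves.

s2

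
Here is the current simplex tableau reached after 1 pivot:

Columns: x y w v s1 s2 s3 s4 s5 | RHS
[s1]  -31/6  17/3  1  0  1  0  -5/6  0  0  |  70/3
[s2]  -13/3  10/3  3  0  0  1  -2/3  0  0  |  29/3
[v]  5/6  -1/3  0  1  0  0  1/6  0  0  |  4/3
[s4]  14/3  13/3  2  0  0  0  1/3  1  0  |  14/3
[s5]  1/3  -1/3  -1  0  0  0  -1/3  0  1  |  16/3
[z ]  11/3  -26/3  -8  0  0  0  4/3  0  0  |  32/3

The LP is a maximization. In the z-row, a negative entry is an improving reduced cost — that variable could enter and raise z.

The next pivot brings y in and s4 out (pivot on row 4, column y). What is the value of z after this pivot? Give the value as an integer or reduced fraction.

20

Minimum ratio for y: (14/3)/(13/3) = 14/13.
z changes by −(z-row coeff of y)·ratio = −(-26/3)·(14/13) = 28/3.
New z = 32/3 + (28/3) = 20.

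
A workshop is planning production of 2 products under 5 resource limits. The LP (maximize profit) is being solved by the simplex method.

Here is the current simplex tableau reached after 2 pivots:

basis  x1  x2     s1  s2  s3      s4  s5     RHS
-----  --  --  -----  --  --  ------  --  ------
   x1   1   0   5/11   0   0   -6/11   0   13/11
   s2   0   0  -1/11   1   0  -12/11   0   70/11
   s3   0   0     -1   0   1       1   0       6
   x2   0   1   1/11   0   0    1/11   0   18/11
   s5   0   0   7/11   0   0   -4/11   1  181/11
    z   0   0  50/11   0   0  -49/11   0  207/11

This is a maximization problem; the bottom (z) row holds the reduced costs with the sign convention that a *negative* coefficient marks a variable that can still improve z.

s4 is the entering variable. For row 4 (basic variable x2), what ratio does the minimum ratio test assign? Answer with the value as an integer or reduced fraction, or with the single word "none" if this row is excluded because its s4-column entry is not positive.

18

Ratio = RHS / (s4 entry) = (18/11) / (1/11) = 18.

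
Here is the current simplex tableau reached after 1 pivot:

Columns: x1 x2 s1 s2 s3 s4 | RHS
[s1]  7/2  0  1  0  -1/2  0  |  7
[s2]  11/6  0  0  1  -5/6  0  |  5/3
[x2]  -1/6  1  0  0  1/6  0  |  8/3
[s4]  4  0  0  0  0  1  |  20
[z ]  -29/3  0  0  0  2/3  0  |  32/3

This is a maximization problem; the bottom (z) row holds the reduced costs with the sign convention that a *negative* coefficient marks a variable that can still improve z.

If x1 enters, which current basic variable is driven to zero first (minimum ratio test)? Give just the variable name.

s2

Ratios: row 1 (s1): 7/(7/2) = 2; row 2 (s2): (5/3)/(11/6) = 10/11; row 3 (x2): entry -1/6 ≤ 0, skip; row 4 (s4): 20/4 = 5.
Minimum ratio 10/11 is in the s2 row, so s2 leaves.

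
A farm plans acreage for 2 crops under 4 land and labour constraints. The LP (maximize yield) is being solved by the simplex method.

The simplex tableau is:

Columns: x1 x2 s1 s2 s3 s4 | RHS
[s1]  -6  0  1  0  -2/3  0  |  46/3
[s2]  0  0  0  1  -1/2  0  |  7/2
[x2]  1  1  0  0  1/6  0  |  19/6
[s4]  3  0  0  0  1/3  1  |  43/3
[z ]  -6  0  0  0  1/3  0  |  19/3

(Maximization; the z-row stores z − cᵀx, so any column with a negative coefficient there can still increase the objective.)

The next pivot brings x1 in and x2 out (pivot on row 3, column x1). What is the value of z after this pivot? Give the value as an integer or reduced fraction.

Minimum ratio for x1: (19/6)/1 = 19/6.
z changes by −(z-row coeff of x1)·ratio = −(-6)·(19/6) = 19.
New z = 19/3 + 19 = 76/3.

76/3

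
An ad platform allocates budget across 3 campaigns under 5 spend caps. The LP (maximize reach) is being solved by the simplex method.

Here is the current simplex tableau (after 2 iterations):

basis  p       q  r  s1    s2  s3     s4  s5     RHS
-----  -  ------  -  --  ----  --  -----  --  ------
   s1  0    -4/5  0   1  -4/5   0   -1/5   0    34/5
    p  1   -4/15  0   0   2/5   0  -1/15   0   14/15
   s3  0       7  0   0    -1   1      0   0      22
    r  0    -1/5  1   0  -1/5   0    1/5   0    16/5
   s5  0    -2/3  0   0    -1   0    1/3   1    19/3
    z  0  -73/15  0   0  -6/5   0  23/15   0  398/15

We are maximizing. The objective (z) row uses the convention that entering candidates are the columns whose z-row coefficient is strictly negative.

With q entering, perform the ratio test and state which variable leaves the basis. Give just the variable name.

s3

Ratios: row 1 (s1): entry -4/5 ≤ 0, skip; row 2 (p): entry -4/15 ≤ 0, skip; row 3 (s3): 22/7 = 22/7; row 4 (r): entry -1/5 ≤ 0, skip; row 5 (s5): entry -2/3 ≤ 0, skip.
Minimum ratio 22/7 is in the s3 row, so s3 leaves.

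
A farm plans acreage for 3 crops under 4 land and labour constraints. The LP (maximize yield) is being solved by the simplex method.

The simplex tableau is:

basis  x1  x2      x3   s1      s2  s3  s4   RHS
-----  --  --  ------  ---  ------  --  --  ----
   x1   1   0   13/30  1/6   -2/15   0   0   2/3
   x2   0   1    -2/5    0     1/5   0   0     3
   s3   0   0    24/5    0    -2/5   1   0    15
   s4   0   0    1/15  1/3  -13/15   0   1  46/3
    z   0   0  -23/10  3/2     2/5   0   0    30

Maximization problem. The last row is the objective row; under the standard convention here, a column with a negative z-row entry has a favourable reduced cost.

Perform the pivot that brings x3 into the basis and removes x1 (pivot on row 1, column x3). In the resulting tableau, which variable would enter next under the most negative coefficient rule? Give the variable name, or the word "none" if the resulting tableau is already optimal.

s2

Pivot element 13/30. New z-row = old z-row − (-23/10)·(row 1/(13/30)).
Updated z-row coefficients: x1: 69/13, x2: 0, x3: 0, s1: 31/13, s2: -4/13, s3: 0, s4: 0.
The most negative is -4/13 in column s2, so s2 would enter next.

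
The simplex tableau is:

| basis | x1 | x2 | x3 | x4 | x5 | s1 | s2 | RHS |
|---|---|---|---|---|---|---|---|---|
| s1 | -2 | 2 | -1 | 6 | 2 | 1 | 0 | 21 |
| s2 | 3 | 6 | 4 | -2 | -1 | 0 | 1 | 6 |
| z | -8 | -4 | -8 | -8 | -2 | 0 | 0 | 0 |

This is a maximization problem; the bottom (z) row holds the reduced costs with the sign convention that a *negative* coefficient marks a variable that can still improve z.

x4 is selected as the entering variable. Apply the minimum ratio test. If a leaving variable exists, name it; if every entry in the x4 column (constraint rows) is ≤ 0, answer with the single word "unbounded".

s1

Ratios: row 1 (s1): 21/6 = 7/2; row 2 (s2): entry -2 ≤ 0, skip.
Minimum ratio is in the s1 row, so s1 leaves.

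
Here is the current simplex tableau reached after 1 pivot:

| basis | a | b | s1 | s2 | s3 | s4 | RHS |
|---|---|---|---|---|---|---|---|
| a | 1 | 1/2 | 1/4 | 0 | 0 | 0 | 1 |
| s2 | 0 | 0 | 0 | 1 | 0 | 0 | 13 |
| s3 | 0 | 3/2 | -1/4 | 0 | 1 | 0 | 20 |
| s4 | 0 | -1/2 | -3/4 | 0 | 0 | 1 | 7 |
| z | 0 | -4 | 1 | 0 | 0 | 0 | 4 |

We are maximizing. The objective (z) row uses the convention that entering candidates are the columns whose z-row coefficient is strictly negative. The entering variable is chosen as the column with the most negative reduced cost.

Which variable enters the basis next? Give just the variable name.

Objective-row coefficients: a: 0, b: -4, s1: 1, s2: 0, s3: 0, s4: 0.
The most negative is -4 in column b, so b enters.

b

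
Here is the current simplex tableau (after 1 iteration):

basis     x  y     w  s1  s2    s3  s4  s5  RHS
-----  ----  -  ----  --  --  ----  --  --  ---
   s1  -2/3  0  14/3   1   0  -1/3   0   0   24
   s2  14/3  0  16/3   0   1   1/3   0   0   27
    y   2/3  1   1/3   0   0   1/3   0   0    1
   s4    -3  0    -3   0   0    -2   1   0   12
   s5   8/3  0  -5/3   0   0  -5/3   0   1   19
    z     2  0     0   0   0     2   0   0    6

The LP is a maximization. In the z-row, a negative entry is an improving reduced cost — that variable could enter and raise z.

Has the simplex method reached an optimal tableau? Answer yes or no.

No objective-row coefficient is strictly negative, so no entering variable exists; the tableau is optimal.

yes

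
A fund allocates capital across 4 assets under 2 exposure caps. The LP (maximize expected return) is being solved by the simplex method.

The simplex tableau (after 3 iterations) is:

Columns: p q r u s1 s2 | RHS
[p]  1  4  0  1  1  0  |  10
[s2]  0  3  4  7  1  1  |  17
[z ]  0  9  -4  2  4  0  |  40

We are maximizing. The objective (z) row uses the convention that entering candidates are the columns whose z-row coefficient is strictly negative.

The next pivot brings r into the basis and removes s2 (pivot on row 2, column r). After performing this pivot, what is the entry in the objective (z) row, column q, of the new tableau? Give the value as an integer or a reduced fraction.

Pivot element is row 2, column r: 4.
Normalize row 2: new (row 2, q) = 3/4 = 3/4.
z-row ← z-row − (-4)·(new row 2): 9 − (-4)·(3/4) = 12.

12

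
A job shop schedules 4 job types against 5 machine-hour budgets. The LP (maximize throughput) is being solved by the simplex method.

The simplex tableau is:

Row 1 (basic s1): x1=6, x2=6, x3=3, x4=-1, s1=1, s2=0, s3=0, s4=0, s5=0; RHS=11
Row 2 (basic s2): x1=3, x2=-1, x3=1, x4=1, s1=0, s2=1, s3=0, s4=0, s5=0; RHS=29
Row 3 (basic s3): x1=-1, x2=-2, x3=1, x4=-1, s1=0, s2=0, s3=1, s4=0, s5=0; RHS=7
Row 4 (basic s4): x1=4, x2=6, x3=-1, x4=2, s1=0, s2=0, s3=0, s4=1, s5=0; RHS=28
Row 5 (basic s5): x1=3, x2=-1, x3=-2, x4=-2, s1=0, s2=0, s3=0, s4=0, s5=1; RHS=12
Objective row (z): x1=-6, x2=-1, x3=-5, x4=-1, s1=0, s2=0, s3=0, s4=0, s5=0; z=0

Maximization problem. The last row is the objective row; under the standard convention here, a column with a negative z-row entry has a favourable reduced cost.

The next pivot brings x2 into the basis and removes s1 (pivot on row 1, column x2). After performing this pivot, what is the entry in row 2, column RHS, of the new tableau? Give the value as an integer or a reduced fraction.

Pivot element is row 1, column x2: 6.
Normalize row 1: new (row 1, RHS) = 11/6 = 11/6.
row 2 ← row 2 − (-1)·(new row 1): 29 − (-1)·(11/6) = 185/6.

185/6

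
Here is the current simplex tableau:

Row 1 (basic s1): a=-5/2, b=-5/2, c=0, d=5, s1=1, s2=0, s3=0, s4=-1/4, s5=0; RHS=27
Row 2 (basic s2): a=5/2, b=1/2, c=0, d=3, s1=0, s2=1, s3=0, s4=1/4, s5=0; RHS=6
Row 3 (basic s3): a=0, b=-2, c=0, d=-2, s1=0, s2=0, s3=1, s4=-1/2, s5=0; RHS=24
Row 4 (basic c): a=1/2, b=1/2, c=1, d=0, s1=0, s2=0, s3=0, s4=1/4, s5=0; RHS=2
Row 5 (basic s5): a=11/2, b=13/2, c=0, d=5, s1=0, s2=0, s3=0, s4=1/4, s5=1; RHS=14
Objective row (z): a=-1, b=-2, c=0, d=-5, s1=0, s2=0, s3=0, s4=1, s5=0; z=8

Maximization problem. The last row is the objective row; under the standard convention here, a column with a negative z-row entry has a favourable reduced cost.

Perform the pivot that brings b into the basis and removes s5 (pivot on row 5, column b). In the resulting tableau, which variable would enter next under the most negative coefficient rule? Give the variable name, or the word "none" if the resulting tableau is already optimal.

d

Pivot element 13/2. New z-row = old z-row − (-2)·(row 5/(13/2)).
Updated z-row coefficients: a: 9/13, b: 0, c: 0, d: -45/13, s1: 0, s2: 0, s3: 0, s4: 14/13, s5: 4/13.
The most negative is -45/13 in column d, so d would enter next.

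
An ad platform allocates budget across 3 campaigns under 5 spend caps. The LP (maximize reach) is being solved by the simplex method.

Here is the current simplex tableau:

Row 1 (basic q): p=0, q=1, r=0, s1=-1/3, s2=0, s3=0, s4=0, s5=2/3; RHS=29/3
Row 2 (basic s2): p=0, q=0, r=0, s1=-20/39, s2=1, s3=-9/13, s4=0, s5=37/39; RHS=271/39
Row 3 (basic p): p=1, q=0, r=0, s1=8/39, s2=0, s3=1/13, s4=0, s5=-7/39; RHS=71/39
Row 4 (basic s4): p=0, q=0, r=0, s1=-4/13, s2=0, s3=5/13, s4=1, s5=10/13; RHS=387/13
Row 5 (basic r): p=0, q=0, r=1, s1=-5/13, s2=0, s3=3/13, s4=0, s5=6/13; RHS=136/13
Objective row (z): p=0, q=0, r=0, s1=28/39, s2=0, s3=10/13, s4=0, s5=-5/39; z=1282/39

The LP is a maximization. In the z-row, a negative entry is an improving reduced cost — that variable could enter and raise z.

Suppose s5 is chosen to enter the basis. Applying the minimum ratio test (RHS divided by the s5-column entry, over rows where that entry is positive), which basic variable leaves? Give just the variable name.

Ratios: row 1 (q): (29/3)/(2/3) = 29/2; row 2 (s2): (271/39)/(37/39) = 271/37; row 3 (p): entry -7/39 ≤ 0, skip; row 4 (s4): (387/13)/(10/13) = 387/10; row 5 (r): (136/13)/(6/13) = 68/3.
Minimum ratio 271/37 is in the s2 row, so s2 leaves.

s2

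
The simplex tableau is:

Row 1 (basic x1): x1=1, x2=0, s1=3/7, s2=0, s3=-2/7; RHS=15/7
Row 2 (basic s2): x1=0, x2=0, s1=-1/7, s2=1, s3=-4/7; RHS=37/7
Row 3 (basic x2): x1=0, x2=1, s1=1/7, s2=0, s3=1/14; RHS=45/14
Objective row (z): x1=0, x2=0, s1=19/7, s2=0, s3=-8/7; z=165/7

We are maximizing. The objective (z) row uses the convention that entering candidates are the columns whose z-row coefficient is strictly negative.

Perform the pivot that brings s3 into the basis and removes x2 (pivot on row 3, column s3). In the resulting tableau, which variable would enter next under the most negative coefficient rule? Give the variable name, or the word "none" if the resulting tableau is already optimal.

Pivot element 1/14. New z-row = old z-row − (-8/7)·(row 3/(1/14)).
Updated z-row coefficients: x1: 0, x2: 16, s1: 5, s2: 0, s3: 0.
No coefficient is strictly negative; the tableau after this pivot is optimal.

none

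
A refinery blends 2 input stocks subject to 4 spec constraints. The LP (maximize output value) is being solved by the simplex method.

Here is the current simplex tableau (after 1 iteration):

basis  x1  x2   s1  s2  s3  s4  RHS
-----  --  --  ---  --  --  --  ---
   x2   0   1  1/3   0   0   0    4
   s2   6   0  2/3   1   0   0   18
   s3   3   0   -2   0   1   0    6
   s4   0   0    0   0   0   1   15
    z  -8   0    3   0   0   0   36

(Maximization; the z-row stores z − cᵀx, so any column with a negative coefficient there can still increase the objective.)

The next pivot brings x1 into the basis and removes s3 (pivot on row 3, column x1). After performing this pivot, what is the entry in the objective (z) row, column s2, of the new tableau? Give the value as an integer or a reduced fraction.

Pivot element is row 3, column x1: 3.
Normalize row 3: new (row 3, s2) = 0/3 = 0.
z-row ← z-row − (-8)·(new row 3): 0 − (-8)·0 = 0.

0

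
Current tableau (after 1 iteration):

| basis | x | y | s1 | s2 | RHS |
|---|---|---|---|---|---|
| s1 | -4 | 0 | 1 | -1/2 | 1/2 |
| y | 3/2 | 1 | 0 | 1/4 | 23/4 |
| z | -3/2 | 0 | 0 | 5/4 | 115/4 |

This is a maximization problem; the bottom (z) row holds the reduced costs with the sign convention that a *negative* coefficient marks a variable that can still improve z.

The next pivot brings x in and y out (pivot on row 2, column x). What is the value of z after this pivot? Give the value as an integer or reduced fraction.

69/2

Minimum ratio for x: (23/4)/(3/2) = 23/6.
z changes by −(z-row coeff of x)·ratio = −(-3/2)·(23/6) = 23/4.
New z = 115/4 + (23/4) = 69/2.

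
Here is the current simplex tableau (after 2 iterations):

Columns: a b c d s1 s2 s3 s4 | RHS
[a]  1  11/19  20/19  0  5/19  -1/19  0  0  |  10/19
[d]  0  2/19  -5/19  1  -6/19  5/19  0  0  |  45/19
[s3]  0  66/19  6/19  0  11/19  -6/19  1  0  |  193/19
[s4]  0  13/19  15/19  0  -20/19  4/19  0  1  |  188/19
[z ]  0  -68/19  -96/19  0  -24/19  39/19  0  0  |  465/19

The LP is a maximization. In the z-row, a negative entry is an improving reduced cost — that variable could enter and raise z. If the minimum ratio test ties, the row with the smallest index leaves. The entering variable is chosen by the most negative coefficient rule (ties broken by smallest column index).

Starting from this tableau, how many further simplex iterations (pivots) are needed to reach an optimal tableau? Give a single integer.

pivot: c in, a out → z = 27
pivot: b in, c out → z = 305/11
No improving column remains; optimal.

2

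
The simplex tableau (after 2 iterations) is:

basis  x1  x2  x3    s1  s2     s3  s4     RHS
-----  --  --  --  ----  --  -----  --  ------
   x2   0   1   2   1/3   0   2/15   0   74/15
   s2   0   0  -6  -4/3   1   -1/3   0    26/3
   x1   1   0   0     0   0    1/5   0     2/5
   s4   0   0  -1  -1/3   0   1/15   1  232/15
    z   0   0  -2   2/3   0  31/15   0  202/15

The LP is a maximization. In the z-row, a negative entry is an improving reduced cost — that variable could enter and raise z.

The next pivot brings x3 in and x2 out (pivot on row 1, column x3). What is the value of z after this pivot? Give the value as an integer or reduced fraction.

92/5

Minimum ratio for x3: (74/15)/2 = 37/15.
z changes by −(z-row coeff of x3)·ratio = −(-2)·(37/15) = 74/15.
New z = 202/15 + (74/15) = 92/5.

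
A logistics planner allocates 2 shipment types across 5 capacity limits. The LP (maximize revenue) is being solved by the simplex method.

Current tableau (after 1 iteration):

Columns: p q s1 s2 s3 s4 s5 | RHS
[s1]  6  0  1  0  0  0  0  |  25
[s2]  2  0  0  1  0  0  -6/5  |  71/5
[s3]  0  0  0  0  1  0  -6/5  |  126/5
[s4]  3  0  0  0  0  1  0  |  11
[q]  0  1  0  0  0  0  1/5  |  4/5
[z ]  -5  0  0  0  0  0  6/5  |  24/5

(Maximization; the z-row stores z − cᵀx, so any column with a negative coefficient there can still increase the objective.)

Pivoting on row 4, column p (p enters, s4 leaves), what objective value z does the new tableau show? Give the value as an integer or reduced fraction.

Minimum ratio for p: 11/3 = 11/3.
z changes by −(z-row coeff of p)·ratio = −(-5)·(11/3) = 55/3.
New z = 24/5 + (55/3) = 347/15.

347/15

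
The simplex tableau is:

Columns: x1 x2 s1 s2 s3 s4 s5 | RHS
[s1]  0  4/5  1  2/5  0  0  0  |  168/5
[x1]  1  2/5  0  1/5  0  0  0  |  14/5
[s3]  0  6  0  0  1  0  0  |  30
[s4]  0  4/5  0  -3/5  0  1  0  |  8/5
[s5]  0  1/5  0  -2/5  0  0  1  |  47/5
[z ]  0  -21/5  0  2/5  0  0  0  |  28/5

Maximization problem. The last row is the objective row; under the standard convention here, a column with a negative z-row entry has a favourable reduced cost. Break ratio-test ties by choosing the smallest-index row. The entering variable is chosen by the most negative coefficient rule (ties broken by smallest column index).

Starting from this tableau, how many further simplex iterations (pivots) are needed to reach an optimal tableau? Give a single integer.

2

pivot: x2 in, s4 out → z = 14
pivot: s2 in, x1 out → z = 25
No improving column remains; optimal.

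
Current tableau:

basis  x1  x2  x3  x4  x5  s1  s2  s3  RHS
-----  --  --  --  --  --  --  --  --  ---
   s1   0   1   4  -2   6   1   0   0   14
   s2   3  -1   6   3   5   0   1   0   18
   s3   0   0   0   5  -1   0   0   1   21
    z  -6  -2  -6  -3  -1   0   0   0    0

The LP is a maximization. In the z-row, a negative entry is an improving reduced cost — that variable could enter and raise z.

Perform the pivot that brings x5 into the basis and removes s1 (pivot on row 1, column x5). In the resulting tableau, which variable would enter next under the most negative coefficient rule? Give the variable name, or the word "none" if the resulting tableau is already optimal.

x1

Pivot element 6. New z-row = old z-row − (-1)·(row 1/6).
Updated z-row coefficients: x1: -6, x2: -11/6, x3: -16/3, x4: -10/3, x5: 0, s1: 1/6, s2: 0, s3: 0.
The most negative is -6 in column x1, so x1 would enter next.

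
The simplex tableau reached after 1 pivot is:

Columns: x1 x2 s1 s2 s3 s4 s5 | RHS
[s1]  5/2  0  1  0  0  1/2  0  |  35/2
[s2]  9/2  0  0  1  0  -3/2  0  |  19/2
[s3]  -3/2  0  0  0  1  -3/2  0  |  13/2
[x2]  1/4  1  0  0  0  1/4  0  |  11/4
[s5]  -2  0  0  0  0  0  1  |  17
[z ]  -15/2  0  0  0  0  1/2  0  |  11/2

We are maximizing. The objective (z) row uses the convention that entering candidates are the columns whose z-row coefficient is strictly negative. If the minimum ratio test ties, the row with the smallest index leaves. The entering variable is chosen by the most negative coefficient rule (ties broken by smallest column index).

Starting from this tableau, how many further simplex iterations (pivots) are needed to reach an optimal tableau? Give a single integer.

pivot: x1 in, s2 out → z = 64/3
pivot: s4 in, x2 out → z = 104/3
No improving column remains; optimal.

2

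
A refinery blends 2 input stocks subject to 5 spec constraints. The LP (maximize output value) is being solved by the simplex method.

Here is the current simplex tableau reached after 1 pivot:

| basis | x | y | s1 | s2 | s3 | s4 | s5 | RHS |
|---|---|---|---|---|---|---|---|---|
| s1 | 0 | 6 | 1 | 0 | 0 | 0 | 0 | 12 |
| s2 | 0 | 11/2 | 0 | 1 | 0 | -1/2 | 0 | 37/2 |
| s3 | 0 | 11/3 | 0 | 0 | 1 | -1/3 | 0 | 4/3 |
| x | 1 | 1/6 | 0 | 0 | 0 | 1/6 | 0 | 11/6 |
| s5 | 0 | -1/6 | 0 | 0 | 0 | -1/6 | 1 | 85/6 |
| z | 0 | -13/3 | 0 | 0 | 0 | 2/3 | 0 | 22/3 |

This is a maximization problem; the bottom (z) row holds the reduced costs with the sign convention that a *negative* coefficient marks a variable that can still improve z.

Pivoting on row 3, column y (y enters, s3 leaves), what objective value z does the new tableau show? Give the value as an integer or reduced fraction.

98/11

Minimum ratio for y: (4/3)/(11/3) = 4/11.
z changes by −(z-row coeff of y)·ratio = −(-13/3)·(4/11) = 52/33.
New z = 22/3 + (52/33) = 98/11.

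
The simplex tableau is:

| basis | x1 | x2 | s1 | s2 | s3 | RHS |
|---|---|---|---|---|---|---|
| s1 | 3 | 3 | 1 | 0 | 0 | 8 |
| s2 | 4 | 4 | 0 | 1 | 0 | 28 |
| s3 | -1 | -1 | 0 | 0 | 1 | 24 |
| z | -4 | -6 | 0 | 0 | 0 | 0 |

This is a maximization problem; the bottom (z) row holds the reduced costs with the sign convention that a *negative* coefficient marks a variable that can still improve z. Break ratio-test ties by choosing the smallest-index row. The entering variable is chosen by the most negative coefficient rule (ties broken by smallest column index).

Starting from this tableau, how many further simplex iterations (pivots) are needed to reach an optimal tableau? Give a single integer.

1

pivot: x2 in, s1 out → z = 16
No improving column remains; optimal.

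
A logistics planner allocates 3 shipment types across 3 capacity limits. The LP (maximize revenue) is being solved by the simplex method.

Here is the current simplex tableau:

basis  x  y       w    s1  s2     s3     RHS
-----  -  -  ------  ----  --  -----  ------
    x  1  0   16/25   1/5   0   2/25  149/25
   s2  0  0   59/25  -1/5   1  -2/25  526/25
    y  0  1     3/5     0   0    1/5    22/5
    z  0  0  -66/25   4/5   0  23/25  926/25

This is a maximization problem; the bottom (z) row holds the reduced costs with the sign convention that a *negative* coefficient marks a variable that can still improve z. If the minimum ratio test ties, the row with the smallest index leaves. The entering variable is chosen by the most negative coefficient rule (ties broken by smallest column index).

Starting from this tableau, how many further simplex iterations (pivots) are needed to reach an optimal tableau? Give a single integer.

1

pivot: w in, y out → z = 282/5
No improving column remains; optimal.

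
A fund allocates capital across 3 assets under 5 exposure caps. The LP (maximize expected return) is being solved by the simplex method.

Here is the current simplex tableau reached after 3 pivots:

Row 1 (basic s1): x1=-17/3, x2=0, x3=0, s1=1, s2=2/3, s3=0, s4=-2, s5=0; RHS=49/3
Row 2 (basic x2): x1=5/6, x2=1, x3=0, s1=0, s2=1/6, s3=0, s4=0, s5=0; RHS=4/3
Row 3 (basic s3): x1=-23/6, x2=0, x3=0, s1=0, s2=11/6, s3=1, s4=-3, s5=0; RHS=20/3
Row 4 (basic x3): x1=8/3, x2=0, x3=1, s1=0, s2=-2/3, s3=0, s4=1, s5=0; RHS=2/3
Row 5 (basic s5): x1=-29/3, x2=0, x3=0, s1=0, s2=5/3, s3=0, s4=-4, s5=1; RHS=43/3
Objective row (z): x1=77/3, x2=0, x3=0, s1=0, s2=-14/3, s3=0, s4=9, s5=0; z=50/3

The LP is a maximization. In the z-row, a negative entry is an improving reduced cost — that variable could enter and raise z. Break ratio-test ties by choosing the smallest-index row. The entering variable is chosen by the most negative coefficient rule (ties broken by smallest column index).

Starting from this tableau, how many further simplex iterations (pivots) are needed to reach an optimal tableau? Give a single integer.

pivot: s2 in, s3 out → z = 370/11
No improving column remains; optimal.

1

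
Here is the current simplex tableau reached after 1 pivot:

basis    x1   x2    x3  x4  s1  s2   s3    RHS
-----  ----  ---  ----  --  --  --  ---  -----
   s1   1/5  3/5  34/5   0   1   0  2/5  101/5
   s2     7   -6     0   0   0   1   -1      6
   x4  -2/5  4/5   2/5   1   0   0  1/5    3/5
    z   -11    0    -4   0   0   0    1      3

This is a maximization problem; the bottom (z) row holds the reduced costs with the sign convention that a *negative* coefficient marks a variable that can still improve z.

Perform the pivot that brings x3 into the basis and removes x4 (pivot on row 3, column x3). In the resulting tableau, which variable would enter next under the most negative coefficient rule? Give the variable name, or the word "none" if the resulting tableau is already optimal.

x1

Pivot element 2/5. New z-row = old z-row − (-4)·(row 3/(2/5)).
Updated z-row coefficients: x1: -15, x2: 8, x3: 0, x4: 10, s1: 0, s2: 0, s3: 3.
The most negative is -15 in column x1, so x1 would enter next.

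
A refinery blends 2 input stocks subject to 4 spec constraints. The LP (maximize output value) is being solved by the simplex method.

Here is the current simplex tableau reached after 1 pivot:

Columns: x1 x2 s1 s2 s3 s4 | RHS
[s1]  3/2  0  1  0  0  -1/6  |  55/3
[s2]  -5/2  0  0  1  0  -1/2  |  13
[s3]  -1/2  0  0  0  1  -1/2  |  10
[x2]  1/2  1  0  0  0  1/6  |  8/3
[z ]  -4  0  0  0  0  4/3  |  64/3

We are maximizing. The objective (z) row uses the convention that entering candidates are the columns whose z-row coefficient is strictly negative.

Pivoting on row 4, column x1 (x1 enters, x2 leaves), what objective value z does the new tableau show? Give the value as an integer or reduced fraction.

128/3

Minimum ratio for x1: (8/3)/(1/2) = 16/3.
z changes by −(z-row coeff of x1)·ratio = −(-4)·(16/3) = 64/3.
New z = 64/3 + (64/3) = 128/3.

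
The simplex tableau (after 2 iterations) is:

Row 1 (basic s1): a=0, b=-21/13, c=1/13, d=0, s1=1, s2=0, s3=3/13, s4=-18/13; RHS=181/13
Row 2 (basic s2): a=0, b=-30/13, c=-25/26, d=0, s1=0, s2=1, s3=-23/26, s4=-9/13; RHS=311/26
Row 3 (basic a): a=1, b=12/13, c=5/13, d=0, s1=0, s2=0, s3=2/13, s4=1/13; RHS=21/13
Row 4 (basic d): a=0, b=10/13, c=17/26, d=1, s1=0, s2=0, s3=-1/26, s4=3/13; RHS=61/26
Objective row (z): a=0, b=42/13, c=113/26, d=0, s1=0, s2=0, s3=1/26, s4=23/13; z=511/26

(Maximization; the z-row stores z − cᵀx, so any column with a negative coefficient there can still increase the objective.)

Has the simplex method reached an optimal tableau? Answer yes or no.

No objective-row coefficient is strictly negative, so no entering variable exists; the tableau is optimal.

yes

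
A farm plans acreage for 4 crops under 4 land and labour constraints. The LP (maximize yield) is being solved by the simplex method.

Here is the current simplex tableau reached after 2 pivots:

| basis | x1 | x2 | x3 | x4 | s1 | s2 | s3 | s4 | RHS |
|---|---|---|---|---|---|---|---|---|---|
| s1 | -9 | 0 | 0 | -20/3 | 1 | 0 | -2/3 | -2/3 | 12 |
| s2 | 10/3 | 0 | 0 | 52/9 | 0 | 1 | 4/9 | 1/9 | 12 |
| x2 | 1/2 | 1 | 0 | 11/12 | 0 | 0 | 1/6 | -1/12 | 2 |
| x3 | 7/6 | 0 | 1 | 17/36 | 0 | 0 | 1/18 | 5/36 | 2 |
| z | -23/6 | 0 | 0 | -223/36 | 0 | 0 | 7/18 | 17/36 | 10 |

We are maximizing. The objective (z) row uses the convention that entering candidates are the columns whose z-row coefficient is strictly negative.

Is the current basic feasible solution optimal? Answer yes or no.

no

Column x1 has objective-row coefficient -23/6, which is negative; an improving pivot exists, so not yet optimal.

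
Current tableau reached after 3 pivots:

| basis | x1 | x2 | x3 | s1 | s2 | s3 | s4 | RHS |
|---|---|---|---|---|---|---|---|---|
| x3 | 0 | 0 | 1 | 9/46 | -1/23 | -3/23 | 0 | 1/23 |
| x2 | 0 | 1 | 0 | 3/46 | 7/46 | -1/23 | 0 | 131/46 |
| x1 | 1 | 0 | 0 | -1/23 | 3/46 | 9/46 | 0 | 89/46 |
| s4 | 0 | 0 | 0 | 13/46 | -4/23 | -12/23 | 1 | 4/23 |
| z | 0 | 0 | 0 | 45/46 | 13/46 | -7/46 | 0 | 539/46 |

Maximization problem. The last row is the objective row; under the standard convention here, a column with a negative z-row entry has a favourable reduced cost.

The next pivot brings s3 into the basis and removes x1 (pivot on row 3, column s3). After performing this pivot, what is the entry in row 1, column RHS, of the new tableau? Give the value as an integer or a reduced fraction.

4/3

Pivot element is row 3, column s3: 9/46.
Normalize row 3: new (row 3, RHS) = (89/46)/(9/46) = 89/9.
row 1 ← row 1 − (-3/23)·(new row 3): 1/23 − (-3/23)·(89/9) = 4/3.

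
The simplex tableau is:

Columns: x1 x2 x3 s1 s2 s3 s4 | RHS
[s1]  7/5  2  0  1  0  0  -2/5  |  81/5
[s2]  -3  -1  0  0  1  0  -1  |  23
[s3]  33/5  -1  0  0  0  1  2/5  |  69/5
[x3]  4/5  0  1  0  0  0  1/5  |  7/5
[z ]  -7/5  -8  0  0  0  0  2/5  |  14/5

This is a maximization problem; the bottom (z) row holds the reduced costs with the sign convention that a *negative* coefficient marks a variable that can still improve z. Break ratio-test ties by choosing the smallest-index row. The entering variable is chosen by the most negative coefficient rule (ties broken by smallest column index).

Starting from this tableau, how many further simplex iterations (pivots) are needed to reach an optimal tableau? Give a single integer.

2

pivot: x2 in, s1 out → z = 338/5
pivot: s4 in, x3 out → z = 76
No improving column remains; optimal.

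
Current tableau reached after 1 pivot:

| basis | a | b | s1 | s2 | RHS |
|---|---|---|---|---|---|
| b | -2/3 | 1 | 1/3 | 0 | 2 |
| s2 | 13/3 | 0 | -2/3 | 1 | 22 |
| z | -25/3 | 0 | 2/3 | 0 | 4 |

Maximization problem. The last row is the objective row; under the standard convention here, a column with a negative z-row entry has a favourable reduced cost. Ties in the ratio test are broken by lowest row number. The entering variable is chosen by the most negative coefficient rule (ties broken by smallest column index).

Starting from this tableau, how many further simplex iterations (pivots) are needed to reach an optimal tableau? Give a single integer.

pivot: a in, s2 out → z = 602/13
pivot: s1 in, b out → z = 182/3
No improving column remains; optimal.

2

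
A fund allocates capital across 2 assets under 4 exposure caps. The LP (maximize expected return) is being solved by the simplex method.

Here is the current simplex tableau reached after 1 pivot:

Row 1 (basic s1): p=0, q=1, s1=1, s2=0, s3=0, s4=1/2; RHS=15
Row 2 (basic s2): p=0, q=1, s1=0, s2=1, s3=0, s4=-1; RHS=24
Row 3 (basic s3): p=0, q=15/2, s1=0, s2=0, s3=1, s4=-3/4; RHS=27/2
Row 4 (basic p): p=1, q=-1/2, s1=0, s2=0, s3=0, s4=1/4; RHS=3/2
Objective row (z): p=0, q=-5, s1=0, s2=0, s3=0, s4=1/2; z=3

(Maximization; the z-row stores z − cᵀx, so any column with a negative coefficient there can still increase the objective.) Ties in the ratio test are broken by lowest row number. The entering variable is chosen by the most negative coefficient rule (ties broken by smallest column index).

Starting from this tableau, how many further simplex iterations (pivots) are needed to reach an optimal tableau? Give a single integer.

1

pivot: q in, s3 out → z = 12
No improving column remains; optimal.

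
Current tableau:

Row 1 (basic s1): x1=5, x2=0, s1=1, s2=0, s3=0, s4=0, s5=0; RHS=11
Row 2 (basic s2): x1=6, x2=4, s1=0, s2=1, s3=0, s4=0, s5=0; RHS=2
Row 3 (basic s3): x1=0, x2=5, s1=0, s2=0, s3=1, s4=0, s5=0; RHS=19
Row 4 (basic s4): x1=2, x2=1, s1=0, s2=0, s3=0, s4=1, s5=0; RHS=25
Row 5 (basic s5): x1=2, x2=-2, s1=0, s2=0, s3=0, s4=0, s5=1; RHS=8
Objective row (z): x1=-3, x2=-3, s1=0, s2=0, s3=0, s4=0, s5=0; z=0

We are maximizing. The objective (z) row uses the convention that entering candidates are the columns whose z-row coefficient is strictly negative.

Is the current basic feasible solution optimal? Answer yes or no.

Column x1 has objective-row coefficient -3, which is negative; an improving pivot exists, so not yet optimal.

no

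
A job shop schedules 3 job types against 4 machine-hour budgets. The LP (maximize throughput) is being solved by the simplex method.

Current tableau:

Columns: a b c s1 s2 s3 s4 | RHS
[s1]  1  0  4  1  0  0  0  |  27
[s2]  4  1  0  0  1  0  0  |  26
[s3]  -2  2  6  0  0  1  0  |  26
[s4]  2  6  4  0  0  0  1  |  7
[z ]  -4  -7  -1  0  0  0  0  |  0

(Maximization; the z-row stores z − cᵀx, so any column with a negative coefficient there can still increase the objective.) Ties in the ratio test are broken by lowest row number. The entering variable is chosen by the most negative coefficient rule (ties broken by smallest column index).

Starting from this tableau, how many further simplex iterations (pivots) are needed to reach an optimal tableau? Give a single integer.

pivot: b in, s4 out → z = 49/6
pivot: a in, b out → z = 14
No improving column remains; optimal.

2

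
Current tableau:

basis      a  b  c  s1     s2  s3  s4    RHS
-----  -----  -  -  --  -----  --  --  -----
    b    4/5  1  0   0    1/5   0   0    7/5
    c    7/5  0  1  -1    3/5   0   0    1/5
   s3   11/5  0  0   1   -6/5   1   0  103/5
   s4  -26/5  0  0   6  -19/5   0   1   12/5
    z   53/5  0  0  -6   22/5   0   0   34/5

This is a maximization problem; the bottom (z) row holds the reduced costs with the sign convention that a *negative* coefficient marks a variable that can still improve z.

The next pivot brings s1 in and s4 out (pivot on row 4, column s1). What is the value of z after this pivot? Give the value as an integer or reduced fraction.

Minimum ratio for s1: (12/5)/6 = 2/5.
z changes by −(z-row coeff of s1)·ratio = −(-6)·(2/5) = 12/5.
New z = 34/5 + (12/5) = 46/5.

46/5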